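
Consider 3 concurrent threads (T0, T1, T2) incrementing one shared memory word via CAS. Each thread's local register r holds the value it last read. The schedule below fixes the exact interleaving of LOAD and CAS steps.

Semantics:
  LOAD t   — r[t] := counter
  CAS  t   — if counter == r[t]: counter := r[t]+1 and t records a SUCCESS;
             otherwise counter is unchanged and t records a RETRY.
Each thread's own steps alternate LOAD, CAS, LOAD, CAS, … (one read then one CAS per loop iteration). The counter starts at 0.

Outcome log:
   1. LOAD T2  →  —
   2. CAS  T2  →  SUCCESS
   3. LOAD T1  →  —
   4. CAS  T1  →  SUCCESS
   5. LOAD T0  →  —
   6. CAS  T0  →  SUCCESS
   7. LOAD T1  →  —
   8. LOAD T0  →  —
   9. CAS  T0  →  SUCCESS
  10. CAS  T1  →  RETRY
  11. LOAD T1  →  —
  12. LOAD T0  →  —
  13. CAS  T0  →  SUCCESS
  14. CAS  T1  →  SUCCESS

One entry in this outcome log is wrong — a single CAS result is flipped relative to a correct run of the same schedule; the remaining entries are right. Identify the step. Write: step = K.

Reference trace:
step 1: T2 LOAD ⇒ load; ctr=0 reg=0
step 2: T2 CAS ⇒ ok; ctr=1 reg=0
step 3: T1 LOAD ⇒ load; ctr=1 reg=1
step 4: T1 CAS ⇒ ok; ctr=2 reg=1
step 5: T0 LOAD ⇒ load; ctr=2 reg=2
step 6: T0 CAS ⇒ ok; ctr=3 reg=2
step 7: T1 LOAD ⇒ load; ctr=3 reg=3
step 8: T0 LOAD ⇒ load; ctr=3 reg=3
step 9: T0 CAS ⇒ ok; ctr=4 reg=3
step 10: T1 CAS ⇒ retry; ctr=4 reg=3
step 11: T1 LOAD ⇒ load; ctr=4 reg=4
step 12: T0 LOAD ⇒ load; ctr=4 reg=4
step 13: T0 CAS ⇒ ok; ctr=5 reg=4
step 14: T1 CAS ⇒ retry; ctr=5 reg=4
Mismatch at 14.

step = 14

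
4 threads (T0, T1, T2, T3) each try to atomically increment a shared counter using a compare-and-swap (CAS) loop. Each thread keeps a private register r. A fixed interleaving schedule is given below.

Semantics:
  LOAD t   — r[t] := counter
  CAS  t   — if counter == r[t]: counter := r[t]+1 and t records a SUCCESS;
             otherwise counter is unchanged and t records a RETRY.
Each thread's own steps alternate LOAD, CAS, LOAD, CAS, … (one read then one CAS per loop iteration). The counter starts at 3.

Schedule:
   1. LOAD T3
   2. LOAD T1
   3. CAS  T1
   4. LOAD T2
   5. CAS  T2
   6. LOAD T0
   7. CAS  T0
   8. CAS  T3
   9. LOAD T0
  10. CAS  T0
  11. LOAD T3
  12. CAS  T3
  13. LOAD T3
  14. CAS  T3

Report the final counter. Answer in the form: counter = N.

1. LOAD T3 → mem=3 r[T3]=3 [LOAD]
2. LOAD T1 → mem=3 r[T1]=3 [LOAD]
3. CAS T1 → mem=4 r[T1]=3 [OK]
4. LOAD T2 → mem=4 r[T2]=4 [LOAD]
5. CAS T2 → mem=5 r[T2]=4 [OK]
6. LOAD T0 → mem=5 r[T0]=5 [LOAD]
7. CAS T0 → mem=6 r[T0]=5 [OK]
8. CAS T3 → mem=6 r[T3]=3 [RETRY]
9. LOAD T0 → mem=6 r[T0]=6 [LOAD]
10. CAS T0 → mem=7 r[T0]=6 [OK]
11. LOAD T3 → mem=7 r[T3]=7 [LOAD]
12. CAS T3 → mem=8 r[T3]=7 [OK]
13. LOAD T3 → mem=8 r[T3]=8 [LOAD]
14. CAS T3 → mem=9 r[T3]=8 [OK]

counter = 9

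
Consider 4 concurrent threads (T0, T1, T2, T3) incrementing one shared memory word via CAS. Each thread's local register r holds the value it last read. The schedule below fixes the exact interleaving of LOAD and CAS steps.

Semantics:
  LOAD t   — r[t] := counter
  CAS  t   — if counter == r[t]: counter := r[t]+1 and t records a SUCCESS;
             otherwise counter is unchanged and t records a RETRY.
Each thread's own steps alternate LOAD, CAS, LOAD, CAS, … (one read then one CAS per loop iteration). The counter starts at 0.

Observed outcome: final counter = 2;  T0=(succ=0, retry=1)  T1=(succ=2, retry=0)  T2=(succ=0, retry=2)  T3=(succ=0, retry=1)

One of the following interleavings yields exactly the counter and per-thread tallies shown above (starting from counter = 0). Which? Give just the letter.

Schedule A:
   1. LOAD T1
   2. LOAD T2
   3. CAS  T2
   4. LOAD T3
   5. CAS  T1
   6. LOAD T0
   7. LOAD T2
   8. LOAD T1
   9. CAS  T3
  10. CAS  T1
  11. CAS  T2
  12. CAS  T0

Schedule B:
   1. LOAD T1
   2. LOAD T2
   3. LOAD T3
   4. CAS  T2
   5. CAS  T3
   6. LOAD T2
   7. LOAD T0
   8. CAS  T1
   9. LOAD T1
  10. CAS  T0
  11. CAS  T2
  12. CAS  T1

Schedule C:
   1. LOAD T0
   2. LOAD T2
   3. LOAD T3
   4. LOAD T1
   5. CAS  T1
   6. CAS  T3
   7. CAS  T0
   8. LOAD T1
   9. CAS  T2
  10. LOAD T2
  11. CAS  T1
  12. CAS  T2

Run C:
step 1: T0 LOAD ⇒ load; ctr=0 reg=0
step 2: T2 LOAD ⇒ load; ctr=0 reg=0
step 3: T3 LOAD ⇒ load; ctr=0 reg=0
step 4: T1 LOAD ⇒ load; ctr=0 reg=0
step 5: T1 CAS ⇒ ok; ctr=1 reg=0
step 6: T3 CAS ⇒ retry; ctr=1 reg=0
step 7: T0 CAS ⇒ retry; ctr=1 reg=0
step 8: T1 LOAD ⇒ load; ctr=1 reg=1
step 9: T2 CAS ⇒ retry; ctr=1 reg=0
step 10: T2 LOAD ⇒ load; ctr=1 reg=1
step 11: T1 CAS ⇒ ok; ctr=2 reg=1
step 12: T2 CAS ⇒ retry; ctr=2 reg=1

C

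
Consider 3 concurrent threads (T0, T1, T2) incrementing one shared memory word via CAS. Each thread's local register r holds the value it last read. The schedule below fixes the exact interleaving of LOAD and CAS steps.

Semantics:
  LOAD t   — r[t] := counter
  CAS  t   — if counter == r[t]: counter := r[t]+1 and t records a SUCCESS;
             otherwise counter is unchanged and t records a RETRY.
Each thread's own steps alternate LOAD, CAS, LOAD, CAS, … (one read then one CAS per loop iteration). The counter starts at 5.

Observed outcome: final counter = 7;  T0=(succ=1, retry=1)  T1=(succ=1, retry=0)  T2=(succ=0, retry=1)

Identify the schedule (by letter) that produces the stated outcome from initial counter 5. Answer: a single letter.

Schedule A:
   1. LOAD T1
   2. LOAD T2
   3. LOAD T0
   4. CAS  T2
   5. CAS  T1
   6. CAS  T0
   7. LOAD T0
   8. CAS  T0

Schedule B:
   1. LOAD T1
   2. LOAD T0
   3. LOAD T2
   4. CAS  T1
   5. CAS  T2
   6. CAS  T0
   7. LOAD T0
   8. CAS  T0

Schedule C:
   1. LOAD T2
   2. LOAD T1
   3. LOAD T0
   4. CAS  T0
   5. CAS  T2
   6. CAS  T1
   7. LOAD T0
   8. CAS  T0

Run B:
T1 LOAD — after: cnt=5, r=5 — load
T0 LOAD — after: cnt=5, r=5 — load
T2 LOAD — after: cnt=5, r=5 — load
T1 CAS — after: cnt=6, r=5 — ok
T2 CAS — after: cnt=6, r=5 — retry
T0 CAS — after: cnt=6, r=5 — retry
T0 LOAD — after: cnt=6, r=6 — load
T0 CAS — after: cnt=7, r=6 — ok

B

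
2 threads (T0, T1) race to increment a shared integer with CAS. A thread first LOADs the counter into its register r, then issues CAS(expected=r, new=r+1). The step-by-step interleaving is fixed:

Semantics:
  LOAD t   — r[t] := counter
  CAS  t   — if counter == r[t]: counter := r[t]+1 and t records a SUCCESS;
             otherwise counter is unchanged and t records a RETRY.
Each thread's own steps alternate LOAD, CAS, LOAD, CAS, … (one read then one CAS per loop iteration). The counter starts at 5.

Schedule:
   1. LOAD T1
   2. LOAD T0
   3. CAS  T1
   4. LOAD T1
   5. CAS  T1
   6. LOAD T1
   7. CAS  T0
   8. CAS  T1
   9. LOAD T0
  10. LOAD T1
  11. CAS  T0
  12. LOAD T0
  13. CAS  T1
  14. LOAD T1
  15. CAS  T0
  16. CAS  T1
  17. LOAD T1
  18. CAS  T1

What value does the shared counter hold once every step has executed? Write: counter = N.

   1) LOAD T1:  M=5  r_T1=5
   2) LOAD T0:  M=5  r_T0=5
   3) CAS  T1:  M=6  r_T1=5 ✓
   4) LOAD T1:  M=6  r_T1=6
   5) CAS  T1:  M=7  r_T1=6 ✓
   6) LOAD T1:  M=7  r_T1=7
   7) CAS  T0:  M=7  r_T0=5 ✗
   8) CAS  T1:  M=8  r_T1=7 ✓
   9) LOAD T0:  M=8  r_T0=8
  10) LOAD T1:  M=8  r_T1=8
  11) CAS  T0:  M=9  r_T0=8 ✓
  12) LOAD T0:  M=9  r_T0=9
  13) CAS  T1:  M=9  r_T1=8 ✗
  14) LOAD T1:  M=9  r_T1=9
  15) CAS  T0:  M=10  r_T0=9 ✓
  16) CAS  T1:  M=10  r_T1=9 ✗
  17) LOAD T1:  M=10  r_T1=10
  18) CAS  T1:  M=11  r_T1=10 ✓

counter = 11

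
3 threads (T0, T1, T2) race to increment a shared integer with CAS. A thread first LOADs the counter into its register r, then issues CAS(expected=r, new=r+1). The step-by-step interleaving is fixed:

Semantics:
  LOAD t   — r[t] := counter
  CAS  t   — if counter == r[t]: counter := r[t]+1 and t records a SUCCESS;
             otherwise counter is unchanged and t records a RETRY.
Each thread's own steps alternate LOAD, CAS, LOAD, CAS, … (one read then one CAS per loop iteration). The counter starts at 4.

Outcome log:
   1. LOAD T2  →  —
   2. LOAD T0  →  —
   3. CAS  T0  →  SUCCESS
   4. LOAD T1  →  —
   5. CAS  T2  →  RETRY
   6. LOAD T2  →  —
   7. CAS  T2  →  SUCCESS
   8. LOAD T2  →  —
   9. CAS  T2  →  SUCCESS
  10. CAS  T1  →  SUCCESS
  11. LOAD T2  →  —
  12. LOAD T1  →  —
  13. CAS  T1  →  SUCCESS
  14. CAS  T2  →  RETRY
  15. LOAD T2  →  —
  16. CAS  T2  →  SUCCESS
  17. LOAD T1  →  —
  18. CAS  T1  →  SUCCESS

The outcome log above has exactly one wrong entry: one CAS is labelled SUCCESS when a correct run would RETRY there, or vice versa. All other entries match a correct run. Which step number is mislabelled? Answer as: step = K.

Correct run:
1. LOAD T2 → mem=4 r[T2]=4 [LOAD]
2. LOAD T0 → mem=4 r[T0]=4 [LOAD]
3. CAS T0 → mem=5 r[T0]=4 [OK]
4. LOAD T1 → mem=5 r[T1]=5 [LOAD]
5. CAS T2 → mem=5 r[T2]=4 [RETRY]
6. LOAD T2 → mem=5 r[T2]=5 [LOAD]
7. CAS T2 → mem=6 r[T2]=5 [OK]
8. LOAD T2 → mem=6 r[T2]=6 [LOAD]
9. CAS T2 → mem=7 r[T2]=6 [OK]
10. CAS T1 → mem=7 r[T1]=5 [RETRY]
11. LOAD T2 → mem=7 r[T2]=7 [LOAD]
12. LOAD T1 → mem=7 r[T1]=7 [LOAD]
13. CAS T1 → mem=8 r[T1]=7 [OK]
14. CAS T2 → mem=8 r[T2]=7 [RETRY]
15. LOAD T2 → mem=8 r[T2]=8 [LOAD]
16. CAS T2 → mem=9 r[T2]=8 [OK]
17. LOAD T1 → mem=9 r[T1]=9 [LOAD]
18. CAS T1 → mem=10 r[T1]=9 [OK]
Mismatch at 10.

step = 10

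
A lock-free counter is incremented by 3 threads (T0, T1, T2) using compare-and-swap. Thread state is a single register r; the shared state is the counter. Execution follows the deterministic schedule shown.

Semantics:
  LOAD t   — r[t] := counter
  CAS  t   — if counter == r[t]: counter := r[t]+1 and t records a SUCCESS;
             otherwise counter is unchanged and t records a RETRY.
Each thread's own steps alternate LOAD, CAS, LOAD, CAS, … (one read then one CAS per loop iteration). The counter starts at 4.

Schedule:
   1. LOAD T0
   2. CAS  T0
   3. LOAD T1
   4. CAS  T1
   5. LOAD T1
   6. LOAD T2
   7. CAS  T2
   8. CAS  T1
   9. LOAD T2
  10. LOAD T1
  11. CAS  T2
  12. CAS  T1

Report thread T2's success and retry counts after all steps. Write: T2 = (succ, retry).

T0 LOAD — after: cnt=4, r=4 — load
T0 CAS — after: cnt=5, r=4 — ok
T1 LOAD — after: cnt=5, r=5 — load
T1 CAS — after: cnt=6, r=5 — ok
T1 LOAD — after: cnt=6, r=6 — load
T2 LOAD — after: cnt=6, r=6 — load
T2 CAS — after: cnt=7, r=6 — ok
T1 CAS — after: cnt=7, r=6 — retry
T2 LOAD — after: cnt=7, r=7 — load
T1 LOAD — after: cnt=7, r=7 — load
T2 CAS — after: cnt=8, r=7 — ok
T1 CAS — after: cnt=8, r=7 — retry

T2 = (2, 0)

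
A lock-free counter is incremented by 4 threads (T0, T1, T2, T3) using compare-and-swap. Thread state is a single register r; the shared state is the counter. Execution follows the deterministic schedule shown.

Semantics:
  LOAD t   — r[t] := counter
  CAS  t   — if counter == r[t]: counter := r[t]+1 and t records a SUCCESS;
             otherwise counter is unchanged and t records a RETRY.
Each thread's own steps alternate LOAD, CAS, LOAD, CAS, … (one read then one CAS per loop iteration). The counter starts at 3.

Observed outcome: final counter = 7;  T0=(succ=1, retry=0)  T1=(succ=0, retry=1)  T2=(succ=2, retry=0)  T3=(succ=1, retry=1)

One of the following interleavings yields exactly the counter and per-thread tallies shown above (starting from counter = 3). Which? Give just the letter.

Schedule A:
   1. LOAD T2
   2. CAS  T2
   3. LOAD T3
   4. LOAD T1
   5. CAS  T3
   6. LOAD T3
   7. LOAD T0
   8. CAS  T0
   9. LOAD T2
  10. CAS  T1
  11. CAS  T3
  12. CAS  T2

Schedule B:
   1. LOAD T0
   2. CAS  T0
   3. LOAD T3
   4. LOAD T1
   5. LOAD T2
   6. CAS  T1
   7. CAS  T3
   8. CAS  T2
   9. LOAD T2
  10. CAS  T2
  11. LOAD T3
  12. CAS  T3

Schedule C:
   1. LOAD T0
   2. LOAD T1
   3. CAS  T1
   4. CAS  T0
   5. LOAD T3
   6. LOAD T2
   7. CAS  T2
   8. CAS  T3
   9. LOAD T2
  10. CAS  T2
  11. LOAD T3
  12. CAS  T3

A

Tracing schedule A:
T2 LOAD — after: cnt=3, r=3 — load
T2 CAS — after: cnt=4, r=3 — ok
T3 LOAD — after: cnt=4, r=4 — load
T1 LOAD — after: cnt=4, r=4 — load
T3 CAS — after: cnt=5, r=4 — ok
T3 LOAD — after: cnt=5, r=5 — load
T0 LOAD — after: cnt=5, r=5 — load
T0 CAS — after: cnt=6, r=5 — ok
T2 LOAD — after: cnt=6, r=6 — load
T1 CAS — after: cnt=6, r=4 — retry
T3 CAS — after: cnt=6, r=5 — retry
T2 CAS — after: cnt=7, r=6 — ok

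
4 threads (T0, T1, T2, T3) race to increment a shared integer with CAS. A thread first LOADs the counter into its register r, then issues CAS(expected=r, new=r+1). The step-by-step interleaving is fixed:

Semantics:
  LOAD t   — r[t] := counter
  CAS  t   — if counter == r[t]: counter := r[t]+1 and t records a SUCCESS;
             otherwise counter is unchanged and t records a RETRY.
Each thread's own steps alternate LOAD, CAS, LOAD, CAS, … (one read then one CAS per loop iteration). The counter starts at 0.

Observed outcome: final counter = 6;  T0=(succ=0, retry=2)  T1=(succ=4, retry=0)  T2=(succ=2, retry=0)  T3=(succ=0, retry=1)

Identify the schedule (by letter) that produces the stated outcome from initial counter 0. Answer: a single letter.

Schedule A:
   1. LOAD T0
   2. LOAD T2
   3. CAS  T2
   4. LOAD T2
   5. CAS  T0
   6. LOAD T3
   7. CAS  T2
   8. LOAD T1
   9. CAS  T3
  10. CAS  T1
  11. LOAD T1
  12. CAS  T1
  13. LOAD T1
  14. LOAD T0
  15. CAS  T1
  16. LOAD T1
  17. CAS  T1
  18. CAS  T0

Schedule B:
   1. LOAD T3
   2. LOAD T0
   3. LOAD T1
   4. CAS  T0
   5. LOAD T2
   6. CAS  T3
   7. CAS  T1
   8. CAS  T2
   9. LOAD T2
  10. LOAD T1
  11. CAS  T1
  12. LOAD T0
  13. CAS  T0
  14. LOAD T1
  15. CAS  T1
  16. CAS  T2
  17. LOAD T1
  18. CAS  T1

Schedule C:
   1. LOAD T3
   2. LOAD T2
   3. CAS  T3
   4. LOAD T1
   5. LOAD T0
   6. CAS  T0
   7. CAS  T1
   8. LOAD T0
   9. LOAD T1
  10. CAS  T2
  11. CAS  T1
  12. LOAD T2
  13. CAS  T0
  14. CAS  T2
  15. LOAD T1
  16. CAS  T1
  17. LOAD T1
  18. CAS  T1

A

Simulating candidate A:
   1) LOAD T0:  M=0  r_T0=0
   2) LOAD T2:  M=0  r_T2=0
   3) CAS  T2:  M=1  r_T2=0 ✓
   4) LOAD T2:  M=1  r_T2=1
   5) CAS  T0:  M=1  r_T0=0 ✗
   6) LOAD T3:  M=1  r_T3=1
   7) CAS  T2:  M=2  r_T2=1 ✓
   8) LOAD T1:  M=2  r_T1=2
   9) CAS  T3:  M=2  r_T3=1 ✗
  10) CAS  T1:  M=3  r_T1=2 ✓
  11) LOAD T1:  M=3  r_T1=3
  12) CAS  T1:  M=4  r_T1=3 ✓
  13) LOAD T1:  M=4  r_T1=4
  14) LOAD T0:  M=4  r_T0=4
  15) CAS  T1:  M=5  r_T1=4 ✓
  16) LOAD T1:  M=5  r_T1=5
  17) CAS  T1:  M=6  r_T1=5 ✓
  18) CAS  T0:  M=6  r_T0=4 ✗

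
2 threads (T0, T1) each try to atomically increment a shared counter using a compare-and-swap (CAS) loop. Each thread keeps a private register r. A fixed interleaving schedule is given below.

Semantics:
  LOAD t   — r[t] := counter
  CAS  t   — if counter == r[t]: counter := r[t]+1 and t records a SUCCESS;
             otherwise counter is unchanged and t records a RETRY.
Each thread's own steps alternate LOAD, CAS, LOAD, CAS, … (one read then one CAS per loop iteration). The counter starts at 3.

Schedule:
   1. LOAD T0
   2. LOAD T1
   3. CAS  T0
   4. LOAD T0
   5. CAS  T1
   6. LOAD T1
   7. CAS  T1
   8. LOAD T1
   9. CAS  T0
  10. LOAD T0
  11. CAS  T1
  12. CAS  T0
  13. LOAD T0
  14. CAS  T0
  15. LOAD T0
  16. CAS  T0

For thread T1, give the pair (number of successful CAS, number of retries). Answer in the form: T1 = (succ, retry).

T1 = (2, 1)

T0 LOAD — after: cnt=3, r=3 — load
T1 LOAD — after: cnt=3, r=3 — load
T0 CAS — after: cnt=4, r=3 — ok
T0 LOAD — after: cnt=4, r=4 — load
T1 CAS — after: cnt=4, r=3 — retry
T1 LOAD — after: cnt=4, r=4 — load
T1 CAS — after: cnt=5, r=4 — ok
T1 LOAD — after: cnt=5, r=5 — load
T0 CAS — after: cnt=5, r=4 — retry
T0 LOAD — after: cnt=5, r=5 — load
T1 CAS — after: cnt=6, r=5 — ok
T0 CAS — after: cnt=6, r=5 — retry
T0 LOAD — after: cnt=6, r=6 — load
T0 CAS — after: cnt=7, r=6 — ok
T0 LOAD — after: cnt=7, r=7 — load
T0 CAS — after: cnt=8, r=7 — ok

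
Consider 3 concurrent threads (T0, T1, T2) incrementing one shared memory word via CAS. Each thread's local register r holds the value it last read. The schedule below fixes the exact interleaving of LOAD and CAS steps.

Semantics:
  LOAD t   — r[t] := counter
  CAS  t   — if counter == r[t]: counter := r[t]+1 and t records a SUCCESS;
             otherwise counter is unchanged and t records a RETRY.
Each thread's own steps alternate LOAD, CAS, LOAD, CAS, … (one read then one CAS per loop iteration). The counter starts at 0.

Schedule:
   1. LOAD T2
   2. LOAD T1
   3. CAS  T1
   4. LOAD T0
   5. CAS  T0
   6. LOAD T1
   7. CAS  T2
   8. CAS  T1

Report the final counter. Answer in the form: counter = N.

step 1: T2 LOAD ⇒ load; ctr=0 reg=0
step 2: T1 LOAD ⇒ load; ctr=0 reg=0
step 3: T1 CAS ⇒ ok; ctr=1 reg=0
step 4: T0 LOAD ⇒ load; ctr=1 reg=1
step 5: T0 CAS ⇒ ok; ctr=2 reg=1
step 6: T1 LOAD ⇒ load; ctr=2 reg=2
step 7: T2 CAS ⇒ retry; ctr=2 reg=0
step 8: T1 CAS ⇒ ok; ctr=3 reg=2

counter = 3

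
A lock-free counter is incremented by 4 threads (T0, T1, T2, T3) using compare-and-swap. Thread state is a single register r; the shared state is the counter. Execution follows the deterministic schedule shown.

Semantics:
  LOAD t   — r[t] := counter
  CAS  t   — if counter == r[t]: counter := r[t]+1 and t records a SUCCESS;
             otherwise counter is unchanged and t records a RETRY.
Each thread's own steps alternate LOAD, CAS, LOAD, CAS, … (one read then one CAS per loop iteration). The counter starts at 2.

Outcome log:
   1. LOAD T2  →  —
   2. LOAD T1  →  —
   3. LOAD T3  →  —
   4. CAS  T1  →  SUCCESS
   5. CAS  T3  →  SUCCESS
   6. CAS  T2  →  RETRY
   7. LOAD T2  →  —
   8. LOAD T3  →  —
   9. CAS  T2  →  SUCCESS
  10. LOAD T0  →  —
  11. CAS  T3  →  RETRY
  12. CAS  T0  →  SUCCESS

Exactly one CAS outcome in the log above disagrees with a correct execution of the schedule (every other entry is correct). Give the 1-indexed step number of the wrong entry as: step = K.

Correct run:
#1 T2 reads 2
#2 T1 reads 2
#3 T3 reads 2
#4 T1 CAS(2→3) writes; counter now 3
#5 T3 CAS(2→3) fails; counter now 3
#6 T2 CAS(2→3) fails; counter now 3
#7 T2 reads 3
#8 T3 reads 3
#9 T2 CAS(3→4) writes; counter now 4
#10 T0 reads 4
#11 T3 CAS(3→4) fails; counter now 4
#12 T0 CAS(4→5) writes; counter now 5
Flip is step 5.

step = 5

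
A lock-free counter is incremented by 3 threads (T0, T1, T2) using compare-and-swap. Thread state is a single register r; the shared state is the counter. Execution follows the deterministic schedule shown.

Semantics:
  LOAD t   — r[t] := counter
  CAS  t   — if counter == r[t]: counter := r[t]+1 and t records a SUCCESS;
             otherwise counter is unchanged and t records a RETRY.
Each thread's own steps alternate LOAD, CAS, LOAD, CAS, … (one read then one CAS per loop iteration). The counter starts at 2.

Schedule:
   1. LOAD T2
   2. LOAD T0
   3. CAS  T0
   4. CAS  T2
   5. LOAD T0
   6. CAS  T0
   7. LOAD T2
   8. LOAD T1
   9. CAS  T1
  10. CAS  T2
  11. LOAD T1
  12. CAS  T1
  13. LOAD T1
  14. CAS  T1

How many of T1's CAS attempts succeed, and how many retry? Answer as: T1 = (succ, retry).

T1 = (3, 0)

   1) LOAD T2:  M=2  r_T2=2
   2) LOAD T0:  M=2  r_T0=2
   3) CAS  T0:  M=3  r_T0=2 ✓
   4) CAS  T2:  M=3  r_T2=2 ✗
   5) LOAD T0:  M=3  r_T0=3
   6) CAS  T0:  M=4  r_T0=3 ✓
   7) LOAD T2:  M=4  r_T2=4
   8) LOAD T1:  M=4  r_T1=4
   9) CAS  T1:  M=5  r_T1=4 ✓
  10) CAS  T2:  M=5  r_T2=4 ✗
  11) LOAD T1:  M=5  r_T1=5
  12) CAS  T1:  M=6  r_T1=5 ✓
  13) LOAD T1:  M=6  r_T1=6
  14) CAS  T1:  M=7  r_T1=6 ✓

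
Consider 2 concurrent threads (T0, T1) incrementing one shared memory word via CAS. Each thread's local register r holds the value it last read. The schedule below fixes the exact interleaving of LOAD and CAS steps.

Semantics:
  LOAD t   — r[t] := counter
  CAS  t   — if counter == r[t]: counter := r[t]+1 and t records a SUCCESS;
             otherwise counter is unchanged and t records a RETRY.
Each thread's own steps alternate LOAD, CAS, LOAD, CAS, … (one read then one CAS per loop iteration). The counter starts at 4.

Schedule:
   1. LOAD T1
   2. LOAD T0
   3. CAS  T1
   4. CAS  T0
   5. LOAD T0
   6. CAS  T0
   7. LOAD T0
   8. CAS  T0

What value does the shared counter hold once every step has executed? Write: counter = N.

counter = 7

step 1: T1 LOAD ⇒ load; ctr=4 reg=4
step 2: T0 LOAD ⇒ load; ctr=4 reg=4
step 3: T1 CAS ⇒ ok; ctr=5 reg=4
step 4: T0 CAS ⇒ retry; ctr=5 reg=4
step 5: T0 LOAD ⇒ load; ctr=5 reg=5
step 6: T0 CAS ⇒ ok; ctr=6 reg=5
step 7: T0 LOAD ⇒ load; ctr=6 reg=6
step 8: T0 CAS ⇒ ok; ctr=7 reg=6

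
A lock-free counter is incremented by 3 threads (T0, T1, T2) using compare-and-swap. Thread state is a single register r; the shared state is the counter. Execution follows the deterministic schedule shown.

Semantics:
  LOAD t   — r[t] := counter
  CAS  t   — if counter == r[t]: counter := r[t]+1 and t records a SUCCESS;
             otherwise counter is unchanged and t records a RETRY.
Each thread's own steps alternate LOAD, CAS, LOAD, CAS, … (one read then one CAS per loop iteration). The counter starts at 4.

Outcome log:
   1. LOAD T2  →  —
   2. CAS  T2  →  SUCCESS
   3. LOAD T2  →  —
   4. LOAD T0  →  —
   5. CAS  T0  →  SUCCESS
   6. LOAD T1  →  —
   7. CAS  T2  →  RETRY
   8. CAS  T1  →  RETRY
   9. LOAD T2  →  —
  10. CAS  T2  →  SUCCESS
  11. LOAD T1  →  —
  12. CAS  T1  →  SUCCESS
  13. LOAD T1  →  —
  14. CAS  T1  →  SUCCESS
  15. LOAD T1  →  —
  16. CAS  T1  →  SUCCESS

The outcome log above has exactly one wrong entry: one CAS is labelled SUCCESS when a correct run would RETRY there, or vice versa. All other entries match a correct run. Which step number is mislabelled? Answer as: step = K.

Correct run:
[1] T2.load  rd  (counter 4, T2.r 4)
[2] T2.cas  hit  (counter 5, T2.r 4)
[3] T2.load  rd  (counter 5, T2.r 5)
[4] T0.load  rd  (counter 5, T0.r 5)
[5] T0.cas  hit  (counter 6, T0.r 5)
[6] T1.load  rd  (counter 6, T1.r 6)
[7] T2.cas  miss  (counter 6, T2.r 5)
[8] T1.cas  hit  (counter 7, T1.r 6)
[9] T2.load  rd  (counter 7, T2.r 7)
[10] T2.cas  hit  (counter 8, T2.r 7)
[11] T1.load  rd  (counter 8, T1.r 8)
[12] T1.cas  hit  (counter 9, T1.r 8)
[13] T1.load  rd  (counter 9, T1.r 9)
[14] T1.cas  hit  (counter 10, T1.r 9)
[15] T1.load  rd  (counter 10, T1.r 10)
[16] T1.cas  hit  (counter 11, T1.r 10)
Log disagrees first at step 8.

step = 8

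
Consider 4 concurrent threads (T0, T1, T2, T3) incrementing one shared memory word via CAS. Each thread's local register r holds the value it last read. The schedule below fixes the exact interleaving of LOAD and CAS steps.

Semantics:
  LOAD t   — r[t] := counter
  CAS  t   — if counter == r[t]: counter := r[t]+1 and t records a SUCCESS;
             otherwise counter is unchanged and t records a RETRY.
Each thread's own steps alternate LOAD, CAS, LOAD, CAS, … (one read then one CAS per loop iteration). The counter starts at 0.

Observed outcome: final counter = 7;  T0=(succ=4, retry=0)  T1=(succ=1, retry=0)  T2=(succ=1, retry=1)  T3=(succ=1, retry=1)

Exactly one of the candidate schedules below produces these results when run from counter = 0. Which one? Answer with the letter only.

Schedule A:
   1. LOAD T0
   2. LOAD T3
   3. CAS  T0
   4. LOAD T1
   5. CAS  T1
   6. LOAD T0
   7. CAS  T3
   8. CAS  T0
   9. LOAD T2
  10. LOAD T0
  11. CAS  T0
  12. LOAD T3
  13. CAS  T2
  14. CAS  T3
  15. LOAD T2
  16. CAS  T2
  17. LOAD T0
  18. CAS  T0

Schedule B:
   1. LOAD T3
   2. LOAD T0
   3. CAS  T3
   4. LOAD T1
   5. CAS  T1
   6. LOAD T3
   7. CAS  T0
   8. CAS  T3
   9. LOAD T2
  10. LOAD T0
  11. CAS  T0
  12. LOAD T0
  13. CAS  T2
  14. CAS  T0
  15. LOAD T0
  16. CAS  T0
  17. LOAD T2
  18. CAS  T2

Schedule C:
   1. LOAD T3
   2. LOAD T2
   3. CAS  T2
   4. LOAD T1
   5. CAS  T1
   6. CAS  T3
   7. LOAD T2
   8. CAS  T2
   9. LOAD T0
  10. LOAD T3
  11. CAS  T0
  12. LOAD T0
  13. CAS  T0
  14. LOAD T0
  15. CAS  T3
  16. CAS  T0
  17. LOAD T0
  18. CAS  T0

Tracing schedule A:
1. LOAD T0 → mem=0 r[T0]=0 [LOAD]
2. LOAD T3 → mem=0 r[T3]=0 [LOAD]
3. CAS T0 → mem=1 r[T0]=0 [OK]
4. LOAD T1 → mem=1 r[T1]=1 [LOAD]
5. CAS T1 → mem=2 r[T1]=1 [OK]
6. LOAD T0 → mem=2 r[T0]=2 [LOAD]
7. CAS T3 → mem=2 r[T3]=0 [RETRY]
8. CAS T0 → mem=3 r[T0]=2 [OK]
9. LOAD T2 → mem=3 r[T2]=3 [LOAD]
10. LOAD T0 → mem=3 r[T0]=3 [LOAD]
11. CAS T0 → mem=4 r[T0]=3 [OK]
12. LOAD T3 → mem=4 r[T3]=4 [LOAD]
13. CAS T2 → mem=4 r[T2]=3 [RETRY]
14. CAS T3 → mem=5 r[T3]=4 [OK]
15. LOAD T2 → mem=5 r[T2]=5 [LOAD]
16. CAS T2 → mem=6 r[T2]=5 [OK]
17. LOAD T0 → mem=6 r[T0]=6 [LOAD]
18. CAS T0 → mem=7 r[T0]=6 [OK]

A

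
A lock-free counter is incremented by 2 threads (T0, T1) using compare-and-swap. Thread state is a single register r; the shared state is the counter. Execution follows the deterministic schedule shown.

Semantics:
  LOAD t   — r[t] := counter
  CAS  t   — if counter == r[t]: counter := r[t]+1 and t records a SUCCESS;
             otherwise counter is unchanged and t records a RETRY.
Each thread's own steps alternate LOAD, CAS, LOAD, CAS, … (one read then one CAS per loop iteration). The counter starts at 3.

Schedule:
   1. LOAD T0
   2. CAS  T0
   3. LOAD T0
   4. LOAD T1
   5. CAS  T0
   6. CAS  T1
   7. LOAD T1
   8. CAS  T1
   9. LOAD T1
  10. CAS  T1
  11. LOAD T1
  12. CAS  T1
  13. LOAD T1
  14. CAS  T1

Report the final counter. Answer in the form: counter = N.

T0 LOAD — after: cnt=3, r=3 — load
T0 CAS — after: cnt=4, r=3 — ok
T0 LOAD — after: cnt=4, r=4 — load
T1 LOAD — after: cnt=4, r=4 — load
T0 CAS — after: cnt=5, r=4 — ok
T1 CAS — after: cnt=5, r=4 — retry
T1 LOAD — after: cnt=5, r=5 — load
T1 CAS — after: cnt=6, r=5 — ok
T1 LOAD — after: cnt=6, r=6 — load
T1 CAS — after: cnt=7, r=6 — ok
T1 LOAD — after: cnt=7, r=7 — load
T1 CAS — after: cnt=8, r=7 — ok
T1 LOAD — after: cnt=8, r=8 — load
T1 CAS — after: cnt=9, r=8 — ok

counter = 9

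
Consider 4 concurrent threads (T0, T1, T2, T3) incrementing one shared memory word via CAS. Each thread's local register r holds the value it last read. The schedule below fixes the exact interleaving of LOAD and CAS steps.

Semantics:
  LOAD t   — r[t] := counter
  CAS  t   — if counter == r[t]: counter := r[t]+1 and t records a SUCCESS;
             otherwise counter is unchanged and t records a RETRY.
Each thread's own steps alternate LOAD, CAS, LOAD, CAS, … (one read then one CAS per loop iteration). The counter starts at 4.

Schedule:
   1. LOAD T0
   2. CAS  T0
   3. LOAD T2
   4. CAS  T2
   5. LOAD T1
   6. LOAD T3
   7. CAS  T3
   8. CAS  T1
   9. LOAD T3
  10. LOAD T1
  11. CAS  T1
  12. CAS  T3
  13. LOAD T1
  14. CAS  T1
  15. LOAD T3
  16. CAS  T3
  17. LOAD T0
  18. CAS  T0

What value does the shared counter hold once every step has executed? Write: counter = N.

[1] T0.load  rd  (counter 4, T0.r 4)
[2] T0.cas  hit  (counter 5, T0.r 4)
[3] T2.load  rd  (counter 5, T2.r 5)
[4] T2.cas  hit  (counter 6, T2.r 5)
[5] T1.load  rd  (counter 6, T1.r 6)
[6] T3.load  rd  (counter 6, T3.r 6)
[7] T3.cas  hit  (counter 7, T3.r 6)
[8] T1.cas  miss  (counter 7, T1.r 6)
[9] T3.load  rd  (counter 7, T3.r 7)
[10] T1.load  rd  (counter 7, T1.r 7)
[11] T1.cas  hit  (counter 8, T1.r 7)
[12] T3.cas  miss  (counter 8, T3.r 7)
[13] T1.load  rd  (counter 8, T1.r 8)
[14] T1.cas  hit  (counter 9, T1.r 8)
[15] T3.load  rd  (counter 9, T3.r 9)
[16] T3.cas  hit  (counter 10, T3.r 9)
[17] T0.load  rd  (counter 10, T0.r 10)
[18] T0.cas  hit  (counter 11, T0.r 10)

counter = 11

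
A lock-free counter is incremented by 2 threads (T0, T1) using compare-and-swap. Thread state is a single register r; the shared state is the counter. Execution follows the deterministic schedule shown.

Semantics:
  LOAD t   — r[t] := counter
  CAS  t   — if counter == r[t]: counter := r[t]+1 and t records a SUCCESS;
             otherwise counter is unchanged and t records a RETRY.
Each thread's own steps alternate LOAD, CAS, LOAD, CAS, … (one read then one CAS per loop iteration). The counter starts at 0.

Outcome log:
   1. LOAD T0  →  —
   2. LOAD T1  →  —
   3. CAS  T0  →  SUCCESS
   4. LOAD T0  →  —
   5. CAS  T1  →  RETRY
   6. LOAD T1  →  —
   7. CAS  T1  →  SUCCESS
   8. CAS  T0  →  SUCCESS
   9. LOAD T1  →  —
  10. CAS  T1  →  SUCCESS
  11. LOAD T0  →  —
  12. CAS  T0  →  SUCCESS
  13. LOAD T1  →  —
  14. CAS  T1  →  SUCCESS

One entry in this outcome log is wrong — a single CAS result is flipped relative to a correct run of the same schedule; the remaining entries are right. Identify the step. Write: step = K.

Reference trace:
1. LOAD T0 → mem=0 r[T0]=0 [LOAD]
2. LOAD T1 → mem=0 r[T1]=0 [LOAD]
3. CAS T0 → mem=1 r[T0]=0 [OK]
4. LOAD T0 → mem=1 r[T0]=1 [LOAD]
5. CAS T1 → mem=1 r[T1]=0 [RETRY]
6. LOAD T1 → mem=1 r[T1]=1 [LOAD]
7. CAS T1 → mem=2 r[T1]=1 [OK]
8. CAS T0 → mem=2 r[T0]=1 [RETRY]
9. LOAD T1 → mem=2 r[T1]=2 [LOAD]
10. CAS T1 → mem=3 r[T1]=2 [OK]
11. LOAD T0 → mem=3 r[T0]=3 [LOAD]
12. CAS T0 → mem=4 r[T0]=3 [OK]
13. LOAD T1 → mem=4 r[T1]=4 [LOAD]
14. CAS T1 → mem=5 r[T1]=4 [OK]
Log disagrees first at step 8.

step = 8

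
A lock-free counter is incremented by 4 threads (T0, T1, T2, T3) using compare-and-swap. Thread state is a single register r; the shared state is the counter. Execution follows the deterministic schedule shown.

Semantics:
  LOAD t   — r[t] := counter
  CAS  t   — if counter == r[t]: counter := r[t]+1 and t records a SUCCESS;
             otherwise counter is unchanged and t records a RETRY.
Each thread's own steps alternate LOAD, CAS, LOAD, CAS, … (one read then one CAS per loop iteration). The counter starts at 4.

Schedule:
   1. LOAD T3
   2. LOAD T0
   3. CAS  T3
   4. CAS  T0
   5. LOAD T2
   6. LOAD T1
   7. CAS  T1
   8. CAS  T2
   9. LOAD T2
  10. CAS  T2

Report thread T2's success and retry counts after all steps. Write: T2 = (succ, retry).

T3 LOAD — after: cnt=4, r=4 — load
T0 LOAD — after: cnt=4, r=4 — load
T3 CAS — after: cnt=5, r=4 — ok
T0 CAS — after: cnt=5, r=4 — retry
T2 LOAD — after: cnt=5, r=5 — load
T1 LOAD — after: cnt=5, r=5 — load
T1 CAS — after: cnt=6, r=5 — ok
T2 CAS — after: cnt=6, r=5 — retry
T2 LOAD — after: cnt=6, r=6 — load
T2 CAS — after: cnt=7, r=6 — ok

T2 = (1, 1)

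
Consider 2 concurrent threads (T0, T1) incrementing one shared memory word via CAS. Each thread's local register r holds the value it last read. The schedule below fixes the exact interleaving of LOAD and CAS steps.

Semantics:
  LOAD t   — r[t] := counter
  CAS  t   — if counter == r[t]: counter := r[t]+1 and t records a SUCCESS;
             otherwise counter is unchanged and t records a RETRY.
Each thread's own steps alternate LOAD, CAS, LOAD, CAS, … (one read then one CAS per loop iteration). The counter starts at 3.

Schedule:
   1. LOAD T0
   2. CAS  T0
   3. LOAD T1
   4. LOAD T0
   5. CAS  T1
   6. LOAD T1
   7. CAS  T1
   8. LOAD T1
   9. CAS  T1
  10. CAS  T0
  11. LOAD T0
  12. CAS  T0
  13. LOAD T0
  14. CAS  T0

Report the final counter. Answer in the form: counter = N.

counter = 9

   1) LOAD T0:  M=3  r_T0=3
   2) CAS  T0:  M=4  r_T0=3 ✓
   3) LOAD T1:  M=4  r_T1=4
   4) LOAD T0:  M=4  r_T0=4
   5) CAS  T1:  M=5  r_T1=4 ✓
   6) LOAD T1:  M=5  r_T1=5
   7) CAS  T1:  M=6  r_T1=5 ✓
   8) LOAD T1:  M=6  r_T1=6
   9) CAS  T1:  M=7  r_T1=6 ✓
  10) CAS  T0:  M=7  r_T0=4 ✗
  11) LOAD T0:  M=7  r_T0=7
  12) CAS  T0:  M=8  r_T0=7 ✓
  13) LOAD T0:  M=8  r_T0=8
  14) CAS  T0:  M=9  r_T0=8 ✓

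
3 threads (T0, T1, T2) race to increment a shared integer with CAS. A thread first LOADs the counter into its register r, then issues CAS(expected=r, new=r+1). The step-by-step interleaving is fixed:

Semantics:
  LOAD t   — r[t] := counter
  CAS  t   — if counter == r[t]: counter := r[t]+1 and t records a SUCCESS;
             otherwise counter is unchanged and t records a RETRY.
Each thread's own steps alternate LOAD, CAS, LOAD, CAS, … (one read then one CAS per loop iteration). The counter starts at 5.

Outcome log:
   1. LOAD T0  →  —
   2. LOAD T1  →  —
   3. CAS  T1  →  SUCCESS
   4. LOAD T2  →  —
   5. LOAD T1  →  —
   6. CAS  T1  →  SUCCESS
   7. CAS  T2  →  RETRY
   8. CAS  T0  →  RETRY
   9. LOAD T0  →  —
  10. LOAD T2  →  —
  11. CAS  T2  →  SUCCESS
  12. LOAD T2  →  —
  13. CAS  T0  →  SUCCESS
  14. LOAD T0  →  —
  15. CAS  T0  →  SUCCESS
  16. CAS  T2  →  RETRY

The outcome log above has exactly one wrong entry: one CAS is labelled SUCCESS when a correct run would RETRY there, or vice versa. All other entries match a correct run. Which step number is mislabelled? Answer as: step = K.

step = 13

Reference trace:
1. LOAD T0 → mem=5 r[T0]=5 [LOAD]
2. LOAD T1 → mem=5 r[T1]=5 [LOAD]
3. CAS T1 → mem=6 r[T1]=5 [OK]
4. LOAD T2 → mem=6 r[T2]=6 [LOAD]
5. LOAD T1 → mem=6 r[T1]=6 [LOAD]
6. CAS T1 → mem=7 r[T1]=6 [OK]
7. CAS T2 → mem=7 r[T2]=6 [RETRY]
8. CAS T0 → mem=7 r[T0]=5 [RETRY]
9. LOAD T0 → mem=7 r[T0]=7 [LOAD]
10. LOAD T2 → mem=7 r[T2]=7 [LOAD]
11. CAS T2 → mem=8 r[T2]=7 [OK]
12. LOAD T2 → mem=8 r[T2]=8 [LOAD]
13. CAS T0 → mem=8 r[T0]=7 [RETRY]
14. LOAD T0 → mem=8 r[T0]=8 [LOAD]
15. CAS T0 → mem=9 r[T0]=8 [OK]
16. CAS T2 → mem=9 r[T2]=8 [RETRY]
Mismatch at 13.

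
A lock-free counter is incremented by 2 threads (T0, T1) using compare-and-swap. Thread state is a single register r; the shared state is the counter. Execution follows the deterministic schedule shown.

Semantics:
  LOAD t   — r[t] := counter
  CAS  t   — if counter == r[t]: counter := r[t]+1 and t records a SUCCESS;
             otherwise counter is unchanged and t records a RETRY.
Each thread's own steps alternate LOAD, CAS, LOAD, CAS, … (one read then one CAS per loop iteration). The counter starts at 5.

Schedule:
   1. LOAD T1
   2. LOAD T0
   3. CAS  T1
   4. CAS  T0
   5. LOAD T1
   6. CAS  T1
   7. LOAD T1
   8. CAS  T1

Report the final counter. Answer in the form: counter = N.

step 1: T1 LOAD ⇒ load; ctr=5 reg=5
step 2: T0 LOAD ⇒ load; ctr=5 reg=5
step 3: T1 CAS ⇒ ok; ctr=6 reg=5
step 4: T0 CAS ⇒ retry; ctr=6 reg=5
step 5: T1 LOAD ⇒ load; ctr=6 reg=6
step 6: T1 CAS ⇒ ok; ctr=7 reg=6
step 7: T1 LOAD ⇒ load; ctr=7 reg=7
step 8: T1 CAS ⇒ ok; ctr=8 reg=7

counter = 8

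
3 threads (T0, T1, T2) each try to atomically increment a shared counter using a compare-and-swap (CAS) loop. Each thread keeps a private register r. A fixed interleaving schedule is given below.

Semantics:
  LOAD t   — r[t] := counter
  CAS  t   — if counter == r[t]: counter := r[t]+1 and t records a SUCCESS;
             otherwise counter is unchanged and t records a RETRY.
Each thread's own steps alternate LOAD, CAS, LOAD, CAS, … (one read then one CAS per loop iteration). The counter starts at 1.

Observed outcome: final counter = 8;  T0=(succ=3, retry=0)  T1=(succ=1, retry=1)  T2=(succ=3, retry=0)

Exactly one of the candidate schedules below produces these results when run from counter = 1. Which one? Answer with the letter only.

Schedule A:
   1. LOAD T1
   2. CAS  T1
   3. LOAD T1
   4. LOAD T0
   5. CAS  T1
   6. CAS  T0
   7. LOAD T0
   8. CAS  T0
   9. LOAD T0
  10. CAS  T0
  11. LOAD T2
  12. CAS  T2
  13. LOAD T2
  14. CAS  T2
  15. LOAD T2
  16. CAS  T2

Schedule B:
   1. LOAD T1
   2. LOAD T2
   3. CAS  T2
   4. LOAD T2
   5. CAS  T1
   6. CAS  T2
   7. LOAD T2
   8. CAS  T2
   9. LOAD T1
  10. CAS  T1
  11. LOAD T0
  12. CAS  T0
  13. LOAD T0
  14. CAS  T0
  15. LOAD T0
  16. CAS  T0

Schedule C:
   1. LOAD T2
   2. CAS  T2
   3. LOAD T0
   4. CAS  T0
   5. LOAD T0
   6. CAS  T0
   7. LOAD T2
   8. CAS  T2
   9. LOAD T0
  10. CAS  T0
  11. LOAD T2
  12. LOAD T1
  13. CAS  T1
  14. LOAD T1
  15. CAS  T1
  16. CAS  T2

Simulating candidate B:
1. LOAD T1 → mem=1 r[T1]=1 [LOAD]
2. LOAD T2 → mem=1 r[T2]=1 [LOAD]
3. CAS T2 → mem=2 r[T2]=1 [OK]
4. LOAD T2 → mem=2 r[T2]=2 [LOAD]
5. CAS T1 → mem=2 r[T1]=1 [RETRY]
6. CAS T2 → mem=3 r[T2]=2 [OK]
7. LOAD T2 → mem=3 r[T2]=3 [LOAD]
8. CAS T2 → mem=4 r[T2]=3 [OK]
9. LOAD T1 → mem=4 r[T1]=4 [LOAD]
10. CAS T1 → mem=5 r[T1]=4 [OK]
11. LOAD T0 → mem=5 r[T0]=5 [LOAD]
12. CAS T0 → mem=6 r[T0]=5 [OK]
13. LOAD T0 → mem=6 r[T0]=6 [LOAD]
14. CAS T0 → mem=7 r[T0]=6 [OK]
15. LOAD T0 → mem=7 r[T0]=7 [LOAD]
16. CAS T0 → mem=8 r[T0]=7 [OK]

B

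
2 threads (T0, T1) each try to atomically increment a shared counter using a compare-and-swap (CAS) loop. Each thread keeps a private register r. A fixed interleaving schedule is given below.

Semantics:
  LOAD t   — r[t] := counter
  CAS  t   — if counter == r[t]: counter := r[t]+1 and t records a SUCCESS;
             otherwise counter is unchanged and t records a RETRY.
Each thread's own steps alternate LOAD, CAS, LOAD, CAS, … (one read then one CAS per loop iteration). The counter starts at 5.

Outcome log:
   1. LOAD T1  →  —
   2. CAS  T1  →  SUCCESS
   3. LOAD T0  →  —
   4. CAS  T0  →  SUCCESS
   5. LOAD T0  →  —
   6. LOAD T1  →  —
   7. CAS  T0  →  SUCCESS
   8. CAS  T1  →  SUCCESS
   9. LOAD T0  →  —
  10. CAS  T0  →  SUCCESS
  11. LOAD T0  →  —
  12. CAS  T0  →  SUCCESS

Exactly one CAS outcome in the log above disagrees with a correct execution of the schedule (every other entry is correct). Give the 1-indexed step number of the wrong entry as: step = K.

Re-executing:
[1] T1.load  rd  (counter 5, T1.r 5)
[2] T1.cas  hit  (counter 6, T1.r 5)
[3] T0.load  rd  (counter 6, T0.r 6)
[4] T0.cas  hit  (counter 7, T0.r 6)
[5] T0.load  rd  (counter 7, T0.r 7)
[6] T1.load  rd  (counter 7, T1.r 7)
[7] T0.cas  hit  (counter 8, T0.r 7)
[8] T1.cas  miss  (counter 8, T1.r 7)
[9] T0.load  rd  (counter 8, T0.r 8)
[10] T0.cas  hit  (counter 9, T0.r 8)
[11] T0.load  rd  (counter 9, T0.r 9)
[12] T0.cas  hit  (counter 10, T0.r 9)
Mismatch at 8.

step = 8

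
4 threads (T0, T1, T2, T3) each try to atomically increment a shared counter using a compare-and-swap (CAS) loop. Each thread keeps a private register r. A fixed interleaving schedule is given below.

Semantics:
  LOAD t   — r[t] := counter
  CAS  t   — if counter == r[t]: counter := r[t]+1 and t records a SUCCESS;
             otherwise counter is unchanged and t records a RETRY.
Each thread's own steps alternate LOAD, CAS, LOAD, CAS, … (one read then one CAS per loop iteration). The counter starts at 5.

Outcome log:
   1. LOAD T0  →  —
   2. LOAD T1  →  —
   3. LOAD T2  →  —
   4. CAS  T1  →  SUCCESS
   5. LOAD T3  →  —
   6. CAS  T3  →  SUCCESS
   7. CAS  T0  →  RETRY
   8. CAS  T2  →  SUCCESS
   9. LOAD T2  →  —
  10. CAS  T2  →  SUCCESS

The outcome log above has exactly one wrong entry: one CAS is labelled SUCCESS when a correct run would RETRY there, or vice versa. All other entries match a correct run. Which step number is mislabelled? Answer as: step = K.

step = 8

Reference trace:
step 1: T0 LOAD ⇒ load; ctr=5 reg=5
step 2: T1 LOAD ⇒ load; ctr=5 reg=5
step 3: T2 LOAD ⇒ load; ctr=5 reg=5
step 4: T1 CAS ⇒ ok; ctr=6 reg=5
step 5: T3 LOAD ⇒ load; ctr=6 reg=6
step 6: T3 CAS ⇒ ok; ctr=7 reg=6
step 7: T0 CAS ⇒ retry; ctr=7 reg=5
step 8: T2 CAS ⇒ retry; ctr=7 reg=5
step 9: T2 LOAD ⇒ load; ctr=7 reg=7
step 10: T2 CAS ⇒ ok; ctr=8 reg=7
Log disagrees first at step 8.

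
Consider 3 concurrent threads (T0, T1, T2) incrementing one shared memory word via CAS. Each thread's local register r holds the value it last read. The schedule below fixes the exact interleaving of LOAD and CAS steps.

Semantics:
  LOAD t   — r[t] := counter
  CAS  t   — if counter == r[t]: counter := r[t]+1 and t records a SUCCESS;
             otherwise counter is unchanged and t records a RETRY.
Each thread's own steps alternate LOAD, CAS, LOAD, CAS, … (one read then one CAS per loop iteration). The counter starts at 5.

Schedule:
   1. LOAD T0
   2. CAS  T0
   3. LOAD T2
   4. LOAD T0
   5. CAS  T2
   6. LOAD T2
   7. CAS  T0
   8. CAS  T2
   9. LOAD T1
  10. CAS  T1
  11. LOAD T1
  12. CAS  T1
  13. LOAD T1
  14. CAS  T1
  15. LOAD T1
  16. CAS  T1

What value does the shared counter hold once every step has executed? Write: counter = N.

T0 LOAD — after: cnt=5, r=5 — load
T0 CAS — after: cnt=6, r=5 — ok
T2 LOAD — after: cnt=6, r=6 — load
T0 LOAD — after: cnt=6, r=6 — load
T2 CAS — after: cnt=7, r=6 — ok
T2 LOAD — after: cnt=7, r=7 — load
T0 CAS — after: cnt=7, r=6 — retry
T2 CAS — after: cnt=8, r=7 — ok
T1 LOAD — after: cnt=8, r=8 — load
T1 CAS — after: cnt=9, r=8 — ok
T1 LOAD — after: cnt=9, r=9 — load
T1 CAS — after: cnt=10, r=9 — ok
T1 LOAD — after: cnt=10, r=10 — load
T1 CAS — after: cnt=11, r=10 — ok
T1 LOAD — after: cnt=11, r=11 — load
T1 CAS — after: cnt=12, r=11 — ok

counter = 12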